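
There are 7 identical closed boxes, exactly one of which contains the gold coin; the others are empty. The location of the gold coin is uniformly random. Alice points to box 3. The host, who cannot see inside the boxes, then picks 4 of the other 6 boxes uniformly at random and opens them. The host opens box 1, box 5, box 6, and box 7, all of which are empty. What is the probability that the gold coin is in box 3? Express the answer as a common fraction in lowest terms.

1/3

Because the host chose which boxes to open without knowing where the gold coin is, the choice is independent of the prize location. Learning that none of the 4 opened boxes holds the gold coin simply rules out those 4 locations and leaves the remaining 3 boxes still equally likely by symmetry.
So P(the gold coin in box 3) = 1/3.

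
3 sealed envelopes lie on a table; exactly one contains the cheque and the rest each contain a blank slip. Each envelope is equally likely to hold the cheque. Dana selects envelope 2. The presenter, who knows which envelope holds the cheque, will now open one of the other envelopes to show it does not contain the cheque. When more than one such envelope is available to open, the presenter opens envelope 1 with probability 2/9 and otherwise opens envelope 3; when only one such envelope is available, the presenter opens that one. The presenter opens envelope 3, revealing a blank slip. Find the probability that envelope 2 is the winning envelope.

7/16

Consider each possible location of the cheque in turn.
If it is in envelope 1 (prior 1/3): only envelope 3 is available, probability 1; weight (1/3)·1 = 1/3.
If it is in envelope 2 (prior 1/3): envelope 1 is available but not opened, probability 7/9; weight (1/3)·(7/9) = 7/27.
If it is in envelope 3 (prior 1/3): the presenter opened envelope 3, so this case is ruled out; weight (1/3)·0 = 0.
The weights sum to 16/27.
So P(the cheque in envelope 2 | the presenter opened envelope 3) = (7/27) / (16/27) = 7/16.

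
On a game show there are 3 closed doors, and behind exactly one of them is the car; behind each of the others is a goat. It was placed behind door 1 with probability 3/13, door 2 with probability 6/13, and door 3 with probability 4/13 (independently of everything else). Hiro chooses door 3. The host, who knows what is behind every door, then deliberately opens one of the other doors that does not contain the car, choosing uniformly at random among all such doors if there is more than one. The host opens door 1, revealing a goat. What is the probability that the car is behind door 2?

3/4

Condition on the true location of the car.
If it is behind door 1 (prior 3/13): the host opened door 1, so this case is ruled out; weight (3/13)·0 = 0.
If it is behind door 2 (prior 6/13): the host has no choice, probability 1; weight (6/13)·1 = 6/13.
If it is behind door 3 (prior 4/13): the host has 2 equally likely choices, so probability 1/2; weight (4/13)·(1/2) = 2/13.
The weights sum to 8/13.
So P(the car behind door 2 | the host opened door 1) = (6/13) / (8/13) = 3/4.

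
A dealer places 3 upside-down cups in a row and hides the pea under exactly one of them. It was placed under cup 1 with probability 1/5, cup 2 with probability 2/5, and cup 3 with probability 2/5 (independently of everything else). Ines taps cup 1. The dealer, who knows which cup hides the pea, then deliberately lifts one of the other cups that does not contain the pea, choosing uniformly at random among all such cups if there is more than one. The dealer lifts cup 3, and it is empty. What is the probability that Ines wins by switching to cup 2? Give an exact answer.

4/5

Condition on the true location of the pea.
If it is under cup 1 (prior 1/5): the dealer has 2 equally likely choices, so probability 1/2; weight (1/5)·(1/2) = 1/10.
If it is under cup 2 (prior 2/5): the dealer has no choice, probability 1; weight (2/5)·1 = 2/5.
If it is under cup 3 (prior 2/5): the dealer opened cup 3, so this case is ruled out; weight (2/5)·0 = 0.
The weights sum to 1/2.
So P(the pea under cup 2 | the dealer opened cup 3) = (2/5) / (1/2) = 4/5.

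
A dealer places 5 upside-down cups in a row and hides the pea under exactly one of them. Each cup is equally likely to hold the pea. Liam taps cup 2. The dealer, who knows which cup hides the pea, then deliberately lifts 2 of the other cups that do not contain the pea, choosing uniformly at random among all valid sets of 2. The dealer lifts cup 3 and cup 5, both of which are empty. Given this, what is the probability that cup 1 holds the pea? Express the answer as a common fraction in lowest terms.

2/5

Condition on the true location of the pea.
If it is under either of cups 1 and 4 (prior 1/5 each): the dealer has 3 equally likely choices, so probability 1/3; weight (1/5)·(1/3) = 1/15 each.
If it is under cup 2 (prior 1/5): the dealer has 6 equally likely choices, so probability 1/6; weight (1/5)·(1/6) = 1/30.
If it is under either of cups 3 and 5 (prior 1/5 each): that cup was opened and seen not to hold the prize — ruled out; weight (1/5)·0 = 0 each.
The weights sum to 1/6.
So P(the pea under cup 1 | the dealer opened cup 3 and cup 5) = (1/15) / (1/6) = 2/5.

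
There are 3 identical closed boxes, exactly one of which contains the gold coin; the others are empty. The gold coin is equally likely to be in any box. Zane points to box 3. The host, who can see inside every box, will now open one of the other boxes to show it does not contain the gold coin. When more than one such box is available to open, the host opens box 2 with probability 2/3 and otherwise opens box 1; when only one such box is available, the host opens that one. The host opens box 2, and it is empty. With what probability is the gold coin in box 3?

Consider each possible location of the gold coin in turn.
If it is in box 1 (prior 1/3): only box 2 is available, probability 1; weight (1/3)·1 = 1/3.
If it is in box 2 (prior 1/3): the host opened box 2, so this case is ruled out; weight (1/3)·0 = 0.
If it is in box 3 (prior 1/3): box 2 is available, opened with probability 2/3; weight (1/3)·(2/3) = 2/9.
The weights sum to 5/9.
So P(the gold coin in box 3 | the host opened box 2) = (2/9) / (5/9) = 2/5.

2/5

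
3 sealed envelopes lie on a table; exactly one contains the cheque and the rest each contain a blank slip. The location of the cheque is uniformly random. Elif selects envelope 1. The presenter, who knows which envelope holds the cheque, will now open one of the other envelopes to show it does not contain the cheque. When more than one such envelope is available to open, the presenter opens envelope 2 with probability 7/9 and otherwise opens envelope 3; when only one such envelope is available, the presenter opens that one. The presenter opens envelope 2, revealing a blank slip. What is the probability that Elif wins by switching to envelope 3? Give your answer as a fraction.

9/16

Consider each possible location of the cheque in turn.
If it is in envelope 1 (prior 1/3): envelope 2 is available, opened with probability 7/9; weight (1/3)·(7/9) = 7/27.
If it is in envelope 2 (prior 1/3): the presenter opened envelope 2, so this case is ruled out; weight (1/3)·0 = 0.
If it is in envelope 3 (prior 1/3): only envelope 2 is available, probability 1; weight (1/3)·1 = 1/3.
The weights sum to 16/27.
So P(the cheque in envelope 3 | the presenter opened envelope 2) = (1/3) / (16/27) = 9/16.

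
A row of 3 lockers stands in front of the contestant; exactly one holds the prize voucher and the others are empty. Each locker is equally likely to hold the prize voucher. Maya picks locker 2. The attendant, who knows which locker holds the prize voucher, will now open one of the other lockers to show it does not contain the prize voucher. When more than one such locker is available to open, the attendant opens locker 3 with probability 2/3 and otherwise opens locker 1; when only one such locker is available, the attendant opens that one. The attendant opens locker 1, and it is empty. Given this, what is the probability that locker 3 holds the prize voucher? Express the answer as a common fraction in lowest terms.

Condition on the true location of the prize voucher.
If it is in locker 1 (prior 1/3): the attendant opened locker 1, so this case is ruled out; weight (1/3)·0 = 0.
If it is in locker 2 (prior 1/3): locker 3 is available but not opened, probability 1/3; weight (1/3)·(1/3) = 1/9.
If it is in locker 3 (prior 1/3): only locker 1 is available, probability 1; weight (1/3)·1 = 1/3.
The weights sum to 4/9.
So P(the prize voucher in locker 3 | the attendant opened locker 1) = (1/3) / (4/9) = 3/4.

3/4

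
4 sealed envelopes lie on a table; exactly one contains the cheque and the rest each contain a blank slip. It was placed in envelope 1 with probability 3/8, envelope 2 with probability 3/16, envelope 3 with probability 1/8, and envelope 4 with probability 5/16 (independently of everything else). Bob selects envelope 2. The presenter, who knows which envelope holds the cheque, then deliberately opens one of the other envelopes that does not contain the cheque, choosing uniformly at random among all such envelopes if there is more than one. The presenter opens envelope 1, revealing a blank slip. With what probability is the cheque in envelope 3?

2/9

Apply Bayes' rule, conditioning on where the cheque actually is.
If it is in envelope 1 (prior 3/8): the presenter opened envelope 1, so this case is ruled out; weight (3/8)·0 = 0.
If it is in envelope 2 (prior 3/16): the presenter has 3 equally likely choices, so probability 1/3; weight (3/16)·(1/3) = 1/16.
If it is in envelope 3 (prior 1/8): the presenter has 2 equally likely choices, so probability 1/2; weight (1/8)·(1/2) = 1/16.
If it is in envelope 4 (prior 5/16): the presenter has 2 equally likely choices, so probability 1/2; weight (5/16)·(1/2) = 5/32.
The weights sum to 9/32.
So P(the cheque in envelope 3 | the presenter opened envelope 1) = (1/16) / (9/32) = 2/9.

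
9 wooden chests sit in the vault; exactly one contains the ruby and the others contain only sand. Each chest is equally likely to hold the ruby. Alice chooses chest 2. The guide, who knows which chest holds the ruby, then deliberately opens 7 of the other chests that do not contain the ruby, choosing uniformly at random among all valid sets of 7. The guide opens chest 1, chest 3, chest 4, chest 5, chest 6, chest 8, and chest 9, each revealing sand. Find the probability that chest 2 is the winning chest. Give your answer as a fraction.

1/9

Apply Bayes' rule, conditioning on where the ruby actually is.
If it is in any of chests 1, 3, 4, 5, 6, 8, and 9 (prior 1/9 each): that chest was opened and seen not to hold the prize — ruled out; weight (1/9)·0 = 0 each.
If it is in chest 2 (prior 1/9): the guide has 8 equally likely choices, so probability 1/8; weight (1/9)·(1/8) = 1/72.
If it is in chest 7 (prior 1/9): the guide has no choice, probability 1; weight (1/9)·1 = 1/9.
The weights sum to 1/8.
So P(the ruby in chest 2 | the guide opened chest 1, chest 3, chest 4, chest 5, chest 6, chest 8, and chest 9) = (1/72) / (1/8) = 1/9.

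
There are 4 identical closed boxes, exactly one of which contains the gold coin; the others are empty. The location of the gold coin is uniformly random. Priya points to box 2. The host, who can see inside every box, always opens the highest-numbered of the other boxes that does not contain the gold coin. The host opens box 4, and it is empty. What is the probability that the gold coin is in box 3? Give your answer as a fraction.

1/3

Condition on the true location of the gold coin.
If it is in any of boxes 1, 2, and 3 (prior 1/4 each): box 4 is the highest-numbered option available, probability 1; weight (1/4)·1 = 1/4 each.
If it is in box 4 (prior 1/4): the host opened box 4, so this case is ruled out; weight (1/4)·0 = 0.
The weights sum to 3/4.
So P(the gold coin in box 3 | the host opened box 4) = (1/4) / (3/4) = 1/3.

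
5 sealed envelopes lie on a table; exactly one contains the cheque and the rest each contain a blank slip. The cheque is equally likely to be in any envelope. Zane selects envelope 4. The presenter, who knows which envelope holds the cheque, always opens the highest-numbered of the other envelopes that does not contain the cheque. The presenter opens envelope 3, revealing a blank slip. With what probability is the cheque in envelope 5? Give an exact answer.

1

Consider each possible location of the cheque in turn.
If it is in any of envelopes 1, 2, and 4 (prior 1/5 each): the presenter would have opened envelope 5 instead, probability 0; weight (1/5)·0 = 0 each.
If it is in envelope 3 (prior 1/5): the presenter opened envelope 3, so this case is ruled out; weight (1/5)·0 = 0.
If it is in envelope 5 (prior 1/5): envelope 3 is the highest-numbered option available, probability 1; weight (1/5)·1 = 1/5.
The weights sum to 1/5.
So P(the cheque in envelope 5 | the presenter opened envelope 3) = (1/5) / (1/5) = 1.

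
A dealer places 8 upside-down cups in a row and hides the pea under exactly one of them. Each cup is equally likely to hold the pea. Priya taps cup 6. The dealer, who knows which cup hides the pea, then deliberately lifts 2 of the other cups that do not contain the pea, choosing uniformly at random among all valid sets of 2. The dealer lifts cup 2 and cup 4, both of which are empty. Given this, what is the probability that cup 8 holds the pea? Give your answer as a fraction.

7/40

Condition on the true location of the pea.
If it is under any of cups 1, 3, 5, 7, and 8 (prior 1/8 each): the dealer has 15 equally likely choices, so probability 1/15; weight (1/8)·(1/15) = 1/120 each.
If it is under either of cups 2 and 4 (prior 1/8 each): that cup was opened and seen not to hold the prize — ruled out; weight (1/8)·0 = 0 each.
If it is under cup 6 (prior 1/8): the dealer has 21 equally likely choices, so probability 1/21; weight (1/8)·(1/21) = 1/168.
The weights sum to 1/21.
So P(the pea under cup 8 | the dealer opened cup 2 and cup 4) = (1/120) / (1/21) = 7/40.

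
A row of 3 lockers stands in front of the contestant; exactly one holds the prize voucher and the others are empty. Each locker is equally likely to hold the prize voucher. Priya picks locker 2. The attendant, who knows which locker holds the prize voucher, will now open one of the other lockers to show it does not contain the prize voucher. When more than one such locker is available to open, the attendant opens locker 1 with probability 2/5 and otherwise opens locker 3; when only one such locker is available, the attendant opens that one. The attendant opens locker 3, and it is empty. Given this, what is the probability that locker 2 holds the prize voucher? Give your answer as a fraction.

Consider each possible location of the prize voucher in turn.
If it is in locker 1 (prior 1/3): only locker 3 is available, probability 1; weight (1/3)·1 = 1/3.
If it is in locker 2 (prior 1/3): locker 1 is available but not opened, probability 3/5; weight (1/3)·(3/5) = 1/5.
If it is in locker 3 (prior 1/3): the attendant opened locker 3, so this case is ruled out; weight (1/3)·0 = 0.
The weights sum to 8/15.
So P(the prize voucher in locker 2 | the attendant opened locker 3) = (1/5) / (8/15) = 3/8.

3/8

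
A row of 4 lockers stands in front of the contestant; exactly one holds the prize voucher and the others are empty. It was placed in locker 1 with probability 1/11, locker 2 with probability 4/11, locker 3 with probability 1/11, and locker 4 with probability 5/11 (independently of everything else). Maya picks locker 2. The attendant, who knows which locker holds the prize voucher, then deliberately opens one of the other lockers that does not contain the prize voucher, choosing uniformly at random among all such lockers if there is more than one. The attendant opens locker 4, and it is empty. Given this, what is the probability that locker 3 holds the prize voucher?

Consider each possible location of the prize voucher in turn.
If it is in either of lockers 1 and 3 (prior 1/11 each): the attendant has 2 equally likely choices, so probability 1/2; weight (1/11)·(1/2) = 1/22 each.
If it is in locker 2 (prior 4/11): the attendant has 3 equally likely choices, so probability 1/3; weight (4/11)·(1/3) = 4/33.
If it is in locker 4 (prior 5/11): the attendant opened locker 4, so this case is ruled out; weight (5/11)·0 = 0.
The weights sum to 7/33.
So P(the prize voucher in locker 3 | the attendant opened locker 4) = (1/22) / (7/33) = 3/14.

3/14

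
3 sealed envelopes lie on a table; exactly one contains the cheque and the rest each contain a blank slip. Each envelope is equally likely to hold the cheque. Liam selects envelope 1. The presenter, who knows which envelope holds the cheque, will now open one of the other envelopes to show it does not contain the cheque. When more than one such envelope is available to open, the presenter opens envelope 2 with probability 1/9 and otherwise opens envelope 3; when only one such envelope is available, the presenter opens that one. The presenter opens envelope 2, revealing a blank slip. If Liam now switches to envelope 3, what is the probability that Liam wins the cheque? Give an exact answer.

Consider each possible location of the cheque in turn.
If it is in envelope 1 (prior 1/3): envelope 2 is available, opened with probability 1/9; weight (1/3)·(1/9) = 1/27.
If it is in envelope 2 (prior 1/3): the presenter opened envelope 2, so this case is ruled out; weight (1/3)·0 = 0.
If it is in envelope 3 (prior 1/3): only envelope 2 is available, probability 1; weight (1/3)·1 = 1/3.
The weights sum to 10/27.
So P(the cheque in envelope 3 | the presenter opened envelope 2) = (1/3) / (10/27) = 9/10.

9/10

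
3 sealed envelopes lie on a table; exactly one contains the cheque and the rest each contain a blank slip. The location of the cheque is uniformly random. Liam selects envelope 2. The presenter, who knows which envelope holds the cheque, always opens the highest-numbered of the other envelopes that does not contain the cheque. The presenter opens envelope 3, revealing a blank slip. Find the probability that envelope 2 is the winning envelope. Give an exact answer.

1/2

Condition on the true location of the cheque.
If it is in either of envelopes 1 and 2 (prior 1/3 each): envelope 3 is the highest-numbered option available, probability 1; weight (1/3)·1 = 1/3 each.
If it is in envelope 3 (prior 1/3): the presenter opened envelope 3, so this case is ruled out; weight (1/3)·0 = 0.
The weights sum to 2/3.
So P(the cheque in envelope 2 | the presenter opened envelope 3) = (1/3) / (2/3) = 1/2.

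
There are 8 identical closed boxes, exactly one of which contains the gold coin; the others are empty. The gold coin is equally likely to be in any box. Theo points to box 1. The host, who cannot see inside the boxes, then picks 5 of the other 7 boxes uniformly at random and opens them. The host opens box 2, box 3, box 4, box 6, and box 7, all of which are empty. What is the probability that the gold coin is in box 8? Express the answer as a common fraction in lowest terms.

1/3

Condition on the true location of the gold coin.
If it is in any of boxes 1, 5, and 8 (prior 1/8 each): the host picks exactly this set with probability 1/21 regardless, and none is the prize; weight (1/8)·(1/21) = 1/168 each.
If it is in any of boxes 2, 3, 4, 6, and 7 (prior 1/8 each): that box was opened and seen not to hold the prize — ruled out; weight (1/8)·0 = 0 each.
The weights sum to 1/56.
So P(the gold coin in box 8 | the host opened box 2, box 3, box 4, box 6, and box 7) = (1/168) / (1/56) = 1/3.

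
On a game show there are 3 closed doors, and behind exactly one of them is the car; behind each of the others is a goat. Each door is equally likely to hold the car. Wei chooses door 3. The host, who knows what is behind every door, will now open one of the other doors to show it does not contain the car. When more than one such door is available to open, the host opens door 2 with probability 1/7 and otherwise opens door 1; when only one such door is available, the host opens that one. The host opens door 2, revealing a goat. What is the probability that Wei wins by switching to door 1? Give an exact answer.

7/8

Apply Bayes' rule, conditioning on where the car actually is.
If it is behind door 1 (prior 1/3): only door 2 is available, probability 1; weight (1/3)·1 = 1/3.
If it is behind door 2 (prior 1/3): the host opened door 2, so this case is ruled out; weight (1/3)·0 = 0.
If it is behind door 3 (prior 1/3): door 2 is available, opened with probability 1/7; weight (1/3)·(1/7) = 1/21.
The weights sum to 8/21.
So P(the car behind door 1 | the host opened door 2) = (1/3) / (8/21) = 7/8.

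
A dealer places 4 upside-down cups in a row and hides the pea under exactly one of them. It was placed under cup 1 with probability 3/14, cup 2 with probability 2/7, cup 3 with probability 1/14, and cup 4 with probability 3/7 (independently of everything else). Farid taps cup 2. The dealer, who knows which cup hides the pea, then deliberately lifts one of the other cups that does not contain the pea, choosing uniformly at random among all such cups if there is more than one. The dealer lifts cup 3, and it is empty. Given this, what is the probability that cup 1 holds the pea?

9/35

Condition on the true location of the pea.
If it is under cup 1 (prior 3/14): the dealer has 2 equally likely choices, so probability 1/2; weight (3/14)·(1/2) = 3/28.
If it is under cup 2 (prior 2/7): the dealer has 3 equally likely choices, so probability 1/3; weight (2/7)·(1/3) = 2/21.
If it is under cup 3 (prior 1/14): the dealer opened cup 3, so this case is ruled out; weight (1/14)·0 = 0.
If it is under cup 4 (prior 3/7): the dealer has 2 equally likely choices, so probability 1/2; weight (3/7)·(1/2) = 3/14.
The weights sum to 5/12.
So P(the pea under cup 1 | the dealer opened cup 3) = (3/28) / (5/12) = 9/35.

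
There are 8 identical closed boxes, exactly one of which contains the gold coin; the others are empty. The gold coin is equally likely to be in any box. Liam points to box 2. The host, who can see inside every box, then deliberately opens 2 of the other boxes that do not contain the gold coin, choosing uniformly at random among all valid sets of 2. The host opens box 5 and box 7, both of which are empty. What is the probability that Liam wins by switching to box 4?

7/40

Apply Bayes' rule, conditioning on where the gold coin actually is.
If it is in any of boxes 1, 3, 4, 6, and 8 (prior 1/8 each): the host has 15 equally likely choices, so probability 1/15; weight (1/8)·(1/15) = 1/120 each.
If it is in box 2 (prior 1/8): the host has 21 equally likely choices, so probability 1/21; weight (1/8)·(1/21) = 1/168.
If it is in either of boxes 5 and 7 (prior 1/8 each): that box was opened and seen not to hold the prize — ruled out; weight (1/8)·0 = 0 each.
The weights sum to 1/21.
So P(the gold coin in box 4 | the host opened box 5 and box 7) = (1/120) / (1/21) = 7/40.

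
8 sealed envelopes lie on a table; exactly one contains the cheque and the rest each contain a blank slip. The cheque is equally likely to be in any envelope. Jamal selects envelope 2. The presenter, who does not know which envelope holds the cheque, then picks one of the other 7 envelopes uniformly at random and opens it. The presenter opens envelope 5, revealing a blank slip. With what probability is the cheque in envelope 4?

Consider each possible location of the cheque in turn.
If it is in any of envelopes 1, 2, 3, 4, 6, 7, and 8 (prior 1/8 each): the presenter picks envelope 5 with probability 1/7 regardless, and it is not the prize; weight (1/8)·(1/7) = 1/56 each.
If it is in envelope 5 (prior 1/8): the presenter opened envelope 5, so this case is ruled out; weight (1/8)·0 = 0.
The weights sum to 1/8.
So P(the cheque in envelope 4 | the presenter opened envelope 5) = (1/56) / (1/8) = 1/7.

1/7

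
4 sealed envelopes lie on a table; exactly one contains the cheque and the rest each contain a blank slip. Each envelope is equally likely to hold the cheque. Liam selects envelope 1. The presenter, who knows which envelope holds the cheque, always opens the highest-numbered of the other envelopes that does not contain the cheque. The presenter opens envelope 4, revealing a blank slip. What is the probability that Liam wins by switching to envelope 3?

1/3

Condition on the true location of the cheque.
If it is in any of envelopes 1, 2, and 3 (prior 1/4 each): envelope 4 is the highest-numbered option available, probability 1; weight (1/4)·1 = 1/4 each.
If it is in envelope 4 (prior 1/4): the presenter opened envelope 4, so this case is ruled out; weight (1/4)·0 = 0.
The weights sum to 3/4.
So P(the cheque in envelope 3 | the presenter opened envelope 4) = (1/4) / (3/4) = 1/3.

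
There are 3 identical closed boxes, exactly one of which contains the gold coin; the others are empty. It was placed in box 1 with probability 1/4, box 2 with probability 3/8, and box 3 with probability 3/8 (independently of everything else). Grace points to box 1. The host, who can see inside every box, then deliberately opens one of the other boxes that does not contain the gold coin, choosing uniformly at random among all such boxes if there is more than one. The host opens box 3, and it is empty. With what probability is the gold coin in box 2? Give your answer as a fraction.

Apply Bayes' rule, conditioning on where the gold coin actually is.
If it is in box 1 (prior 1/4): the host has 2 equally likely choices, so probability 1/2; weight (1/4)·(1/2) = 1/8.
If it is in box 2 (prior 3/8): the host has no choice, probability 1; weight (3/8)·1 = 3/8.
If it is in box 3 (prior 3/8): the host opened box 3, so this case is ruled out; weight (3/8)·0 = 0.
The weights sum to 1/2.
So P(the gold coin in box 2 | the host opened box 3) = (3/8) / (1/2) = 3/4.

3/4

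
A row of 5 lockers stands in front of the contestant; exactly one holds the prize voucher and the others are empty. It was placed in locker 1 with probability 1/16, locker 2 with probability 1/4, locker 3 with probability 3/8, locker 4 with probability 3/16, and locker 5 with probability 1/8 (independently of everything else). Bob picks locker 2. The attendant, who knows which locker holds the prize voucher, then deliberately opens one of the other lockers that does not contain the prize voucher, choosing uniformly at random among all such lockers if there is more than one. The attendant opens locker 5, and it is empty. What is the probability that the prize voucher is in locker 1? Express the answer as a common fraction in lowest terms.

Condition on the true location of the prize voucher.
If it is in locker 1 (prior 1/16): the attendant has 3 equally likely choices, so probability 1/3; weight (1/16)·(1/3) = 1/48.
If it is in locker 2 (prior 1/4): the attendant has 4 equally likely choices, so probability 1/4; weight (1/4)·(1/4) = 1/16.
If it is in locker 3 (prior 3/8): the attendant has 3 equally likely choices, so probability 1/3; weight (3/8)·(1/3) = 1/8.
If it is in locker 4 (prior 3/16): the attendant has 3 equally likely choices, so probability 1/3; weight (3/16)·(1/3) = 1/16.
If it is in locker 5 (prior 1/8): the attendant opened locker 5, so this case is ruled out; weight (1/8)·0 = 0.
The weights sum to 13/48.
So P(the prize voucher in locker 1 | the attendant opened locker 5) = (1/48) / (13/48) = 1/13.

1/13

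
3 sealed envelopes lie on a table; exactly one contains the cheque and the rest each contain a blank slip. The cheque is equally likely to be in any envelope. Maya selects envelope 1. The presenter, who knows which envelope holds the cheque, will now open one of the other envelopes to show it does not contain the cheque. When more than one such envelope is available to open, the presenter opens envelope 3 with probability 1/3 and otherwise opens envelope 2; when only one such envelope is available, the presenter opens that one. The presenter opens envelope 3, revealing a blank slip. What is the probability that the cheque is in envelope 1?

1/4

Consider each possible location of the cheque in turn.
If it is in envelope 1 (prior 1/3): envelope 3 is available, opened with probability 1/3; weight (1/3)·(1/3) = 1/9.
If it is in envelope 2 (prior 1/3): only envelope 3 is available, probability 1; weight (1/3)·1 = 1/3.
If it is in envelope 3 (prior 1/3): the presenter opened envelope 3, so this case is ruled out; weight (1/3)·0 = 0.
The weights sum to 4/9.
So P(the cheque in envelope 1 | the presenter opened envelope 3) = (1/9) / (4/9) = 1/4.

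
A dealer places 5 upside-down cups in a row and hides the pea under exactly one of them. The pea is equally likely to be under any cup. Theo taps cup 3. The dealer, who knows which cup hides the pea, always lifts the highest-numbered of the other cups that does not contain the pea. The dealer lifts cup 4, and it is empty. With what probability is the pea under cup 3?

0

Apply Bayes' rule, conditioning on where the pea actually is.
If it is under any of cups 1, 2, and 3 (prior 1/5 each): the dealer would have opened cup 5 instead, probability 0; weight (1/5)·0 = 0 each.
If it is under cup 4 (prior 1/5): the dealer opened cup 4, so this case is ruled out; weight (1/5)·0 = 0.
If it is under cup 5 (prior 1/5): cup 4 is the highest-numbered option available, probability 1; weight (1/5)·1 = 1/5.
The weights sum to 1/5.
So P(the pea under cup 3 | the dealer opened cup 4) = 0 / (1/5) = 0.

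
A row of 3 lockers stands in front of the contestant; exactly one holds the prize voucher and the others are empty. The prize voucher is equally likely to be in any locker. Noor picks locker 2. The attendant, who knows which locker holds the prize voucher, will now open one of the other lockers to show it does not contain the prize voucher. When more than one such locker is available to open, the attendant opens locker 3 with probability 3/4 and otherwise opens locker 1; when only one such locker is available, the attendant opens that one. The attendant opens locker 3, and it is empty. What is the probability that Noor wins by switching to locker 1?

Condition on the true location of the prize voucher.
If it is in locker 1 (prior 1/3): only locker 3 is available, probability 1; weight (1/3)·1 = 1/3.
If it is in locker 2 (prior 1/3): locker 3 is available, opened with probability 3/4; weight (1/3)·(3/4) = 1/4.
If it is in locker 3 (prior 1/3): the attendant opened locker 3, so this case is ruled out; weight (1/3)·0 = 0.
The weights sum to 7/12.
So P(the prize voucher in locker 1 | the attendant opened locker 3) = (1/3) / (7/12) = 4/7.

4/7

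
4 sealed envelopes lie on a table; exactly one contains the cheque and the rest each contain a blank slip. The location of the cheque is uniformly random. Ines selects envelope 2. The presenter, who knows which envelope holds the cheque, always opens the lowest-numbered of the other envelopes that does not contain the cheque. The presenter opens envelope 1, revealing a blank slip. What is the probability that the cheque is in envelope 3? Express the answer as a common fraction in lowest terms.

1/3

Condition on the true location of the cheque.
If it is in envelope 1 (prior 1/4): the presenter opened envelope 1, so this case is ruled out; weight (1/4)·0 = 0.
If it is in any of envelopes 2, 3, and 4 (prior 1/4 each): envelope 1 is the lowest-numbered option available, probability 1; weight (1/4)·1 = 1/4 each.
The weights sum to 3/4.
So P(the cheque in envelope 3 | the presenter opened envelope 1) = (1/4) / (3/4) = 1/3.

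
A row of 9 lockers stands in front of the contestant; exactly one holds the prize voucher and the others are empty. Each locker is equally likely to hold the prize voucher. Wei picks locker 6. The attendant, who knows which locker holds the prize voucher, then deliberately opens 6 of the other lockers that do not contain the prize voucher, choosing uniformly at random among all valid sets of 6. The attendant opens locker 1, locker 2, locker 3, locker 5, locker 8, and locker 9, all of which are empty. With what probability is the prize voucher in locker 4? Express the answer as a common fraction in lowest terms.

4/9

Consider each possible location of the prize voucher in turn.
If it is in any of lockers 1, 2, 3, 5, 8, and 9 (prior 1/9 each): that locker was opened and seen not to hold the prize — ruled out; weight (1/9)·0 = 0 each.
If it is in either of lockers 4 and 7 (prior 1/9 each): the attendant has 7 equally likely choices, so probability 1/7; weight (1/9)·(1/7) = 1/63 each.
If it is in locker 6 (prior 1/9): the attendant has 28 equally likely choices, so probability 1/28; weight (1/9)·(1/28) = 1/252.
The weights sum to 1/28.
So P(the prize voucher in locker 4 | the attendant opened locker 1, locker 2, locker 3, locker 5, locker 8, and locker 9) = (1/63) / (1/28) = 4/9.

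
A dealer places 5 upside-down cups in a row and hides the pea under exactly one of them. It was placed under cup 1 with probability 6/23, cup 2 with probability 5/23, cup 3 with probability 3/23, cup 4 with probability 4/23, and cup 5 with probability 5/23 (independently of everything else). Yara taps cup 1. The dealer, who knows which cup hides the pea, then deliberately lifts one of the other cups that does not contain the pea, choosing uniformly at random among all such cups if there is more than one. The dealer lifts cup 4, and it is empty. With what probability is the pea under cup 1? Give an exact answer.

9/35

Consider each possible location of the pea in turn.
If it is under cup 1 (prior 6/23): the dealer has 4 equally likely choices, so probability 1/4; weight (6/23)·(1/4) = 3/46.
If it is under either of cups 2 and 5 (prior 5/23 each): the dealer has 3 equally likely choices, so probability 1/3; weight (5/23)·(1/3) = 5/69 each.
If it is under cup 3 (prior 3/23): the dealer has 3 equally likely choices, so probability 1/3; weight (3/23)·(1/3) = 1/23.
If it is under cup 4 (prior 4/23): the dealer opened cup 4, so this case is ruled out; weight (4/23)·0 = 0.
The weights sum to 35/138.
So P(the pea under cup 1 | the dealer opened cup 4) = (3/46) / (35/138) = 9/35.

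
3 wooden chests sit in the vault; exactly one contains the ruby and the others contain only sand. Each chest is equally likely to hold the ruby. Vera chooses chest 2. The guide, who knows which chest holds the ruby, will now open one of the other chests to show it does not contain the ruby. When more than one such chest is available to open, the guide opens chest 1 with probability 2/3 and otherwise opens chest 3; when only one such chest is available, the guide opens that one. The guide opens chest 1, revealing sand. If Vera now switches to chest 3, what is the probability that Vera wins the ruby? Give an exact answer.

3/5

Apply Bayes' rule, conditioning on where the ruby actually is.
If it is in chest 1 (prior 1/3): the guide opened chest 1, so this case is ruled out; weight (1/3)·0 = 0.
If it is in chest 2 (prior 1/3): chest 1 is available, opened with probability 2/3; weight (1/3)·(2/3) = 2/9.
If it is in chest 3 (prior 1/3): only chest 1 is available, probability 1; weight (1/3)·1 = 1/3.
The weights sum to 5/9.
So P(the ruby in chest 3 | the guide opened chest 1) = (1/3) / (5/9) = 3/5.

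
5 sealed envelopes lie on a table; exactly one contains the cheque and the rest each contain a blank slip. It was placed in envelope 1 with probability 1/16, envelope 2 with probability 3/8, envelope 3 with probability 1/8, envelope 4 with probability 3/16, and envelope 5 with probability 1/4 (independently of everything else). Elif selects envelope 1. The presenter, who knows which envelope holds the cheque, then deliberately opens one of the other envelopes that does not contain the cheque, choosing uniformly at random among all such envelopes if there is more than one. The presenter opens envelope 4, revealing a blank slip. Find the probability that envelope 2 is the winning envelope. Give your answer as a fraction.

Consider each possible location of the cheque in turn.
If it is in envelope 1 (prior 1/16): the presenter has 4 equally likely choices, so probability 1/4; weight (1/16)·(1/4) = 1/64.
If it is in envelope 2 (prior 3/8): the presenter has 3 equally likely choices, so probability 1/3; weight (3/8)·(1/3) = 1/8.
If it is in envelope 3 (prior 1/8): the presenter has 3 equally likely choices, so probability 1/3; weight (1/8)·(1/3) = 1/24.
If it is in envelope 4 (prior 3/16): the presenter opened envelope 4, so this case is ruled out; weight (3/16)·0 = 0.
If it is in envelope 5 (prior 1/4): the presenter has 3 equally likely choices, so probability 1/3; weight (1/4)·(1/3) = 1/12.
The weights sum to 17/64.
So P(the cheque in envelope 2 | the presenter opened envelope 4) = (1/8) / (17/64) = 8/17.

8/17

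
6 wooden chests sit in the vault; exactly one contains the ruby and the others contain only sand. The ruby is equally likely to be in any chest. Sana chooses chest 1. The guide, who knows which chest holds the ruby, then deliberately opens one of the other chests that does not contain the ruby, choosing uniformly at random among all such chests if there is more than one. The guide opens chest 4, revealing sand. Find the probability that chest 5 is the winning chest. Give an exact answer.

Apply Bayes' rule, conditioning on where the ruby actually is.
If it is in chest 1 (prior 1/6): the guide has 5 equally likely choices, so probability 1/5; weight (1/6)·(1/5) = 1/30.
If it is in any of chests 2, 3, 5, and 6 (prior 1/6 each): the guide has 4 equally likely choices, so probability 1/4; weight (1/6)·(1/4) = 1/24 each.
If it is in chest 4 (prior 1/6): the guide opened chest 4, so this case is ruled out; weight (1/6)·0 = 0.
The weights sum to 1/5.
So P(the ruby in chest 5 | the guide opened chest 4) = (1/24) / (1/5) = 5/24.

5/24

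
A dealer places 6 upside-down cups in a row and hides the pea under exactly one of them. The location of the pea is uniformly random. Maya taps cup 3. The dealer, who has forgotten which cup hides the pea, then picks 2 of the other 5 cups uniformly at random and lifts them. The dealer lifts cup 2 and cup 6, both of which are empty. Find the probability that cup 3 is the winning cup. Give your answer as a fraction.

1/4

Apply Bayes' rule, conditioning on where the pea actually is.
If it is under any of cups 1, 3, 4, and 5 (prior 1/6 each): the dealer picks exactly this set with probability 1/10 regardless, and none is the prize; weight (1/6)·(1/10) = 1/60 each.
If it is under either of cups 2 and 6 (prior 1/6 each): that cup was opened and seen not to hold the prize — ruled out; weight (1/6)·0 = 0 each.
The weights sum to 1/15.
So P(the pea under cup 3 | the dealer opened cup 2 and cup 6) = (1/60) / (1/15) = 1/4.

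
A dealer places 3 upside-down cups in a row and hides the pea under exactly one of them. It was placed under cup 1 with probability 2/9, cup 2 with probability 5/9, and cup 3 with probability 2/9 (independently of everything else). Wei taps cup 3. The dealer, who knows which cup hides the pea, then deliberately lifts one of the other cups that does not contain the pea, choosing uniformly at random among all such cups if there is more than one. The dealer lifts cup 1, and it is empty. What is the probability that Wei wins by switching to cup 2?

5/6

Apply Bayes' rule, conditioning on where the pea actually is.
If it is under cup 1 (prior 2/9): the dealer opened cup 1, so this case is ruled out; weight (2/9)·0 = 0.
If it is under cup 2 (prior 5/9): the dealer has no choice, probability 1; weight (5/9)·1 = 5/9.
If it is under cup 3 (prior 2/9): the dealer has 2 equally likely choices, so probability 1/2; weight (2/9)·(1/2) = 1/9.
The weights sum to 2/3.
So P(the pea under cup 2 | the dealer opened cup 1) = (5/9) / (2/3) = 5/6.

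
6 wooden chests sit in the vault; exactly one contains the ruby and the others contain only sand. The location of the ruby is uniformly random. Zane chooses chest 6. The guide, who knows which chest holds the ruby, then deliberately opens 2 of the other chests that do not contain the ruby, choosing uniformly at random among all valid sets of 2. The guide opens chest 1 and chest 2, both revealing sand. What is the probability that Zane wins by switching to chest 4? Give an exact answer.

5/18

Consider each possible location of the ruby in turn.
If it is in either of chests 1 and 2 (prior 1/6 each): that chest was opened and seen not to hold the prize — ruled out; weight (1/6)·0 = 0 each.
If it is in any of chests 3, 4, and 5 (prior 1/6 each): the guide has 6 equally likely choices, so probability 1/6; weight (1/6)·(1/6) = 1/36 each.
If it is in chest 6 (prior 1/6): the guide has 10 equally likely choices, so probability 1/10; weight (1/6)·(1/10) = 1/60.
The weights sum to 1/10.
So P(the ruby in chest 4 | the guide opened chest 1 and chest 2) = (1/36) / (1/10) = 5/18.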